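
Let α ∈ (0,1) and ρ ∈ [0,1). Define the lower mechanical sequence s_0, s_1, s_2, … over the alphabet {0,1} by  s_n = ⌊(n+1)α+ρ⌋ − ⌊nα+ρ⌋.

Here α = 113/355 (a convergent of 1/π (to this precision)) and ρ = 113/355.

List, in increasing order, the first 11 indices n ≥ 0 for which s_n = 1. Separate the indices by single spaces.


2 5 8 11 14 17 20 24 27 30 33

n=0: ⌊226/355⌋−⌊113/355⌋ = 0−0 = 0
n=1: ⌊339/355⌋−⌊226/355⌋ = 0−0 = 0
n=2: ⌊452/355⌋−⌊339/355⌋ = 1−0 = 1  ← one
n=3: ⌊565/355⌋−⌊452/355⌋ = 1−1 = 0
n=4: ⌊678/355⌋−⌊565/355⌋ = 1−1 = 0
n=5: ⌊791/355⌋−⌊678/355⌋ = 2−1 = 1  ← one
n=6: ⌊904/355⌋−⌊791/355⌋ = 2−2 = 0
n=7: ⌊1017/355⌋−⌊904/355⌋ = 2−2 = 0
n=8: ⌊1130/355⌋−⌊1017/355⌋ = 3−2 = 1  ← one
n=9: ⌊1243/355⌋−⌊1130/355⌋ = 3−3 = 0
n=10: ⌊1356/355⌋−⌊1243/355⌋ = 3−3 = 0
n=11: ⌊1469/355⌋−⌊1356/355⌋ = 4−3 = 1  ← one
n=12: ⌊1582/355⌋−⌊1469/355⌋ = 4−4 = 0
n=13: ⌊1695/355⌋−⌊1582/355⌋ = 4−4 = 0
n=14: ⌊1808/355⌋−⌊1695/355⌋ = 5−4 = 1  ← one
n=15: ⌊1921/355⌋−⌊1808/355⌋ = 5−5 = 0
n=16: ⌊2034/355⌋−⌊1921/355⌋ = 5−5 = 0
n=17: ⌊2147/355⌋−⌊2034/355⌋ = 6−5 = 1  ← one
n=18: ⌊2260/355⌋−⌊2147/355⌋ = 6−6 = 0
n=19: ⌊2373/355⌋−⌊2260/355⌋ = 6−6 = 0
n=20: ⌊2486/355⌋−⌊2373/355⌋ = 7−6 = 1  ← one
n=21: ⌊2599/355⌋−⌊2486/355⌋ = 7−7 = 0
n=22: ⌊2712/355⌋−⌊2599/355⌋ = 7−7 = 0
n=23: ⌊2825/355⌋−⌊2712/355⌋ = 7−7 = 0
n=24: ⌊2938/355⌋−⌊2825/355⌋ = 8−7 = 1  ← one
n=25: ⌊3051/355⌋−⌊2938/355⌋ = 8−8 = 0
n=26: ⌊3164/355⌋−⌊3051/355⌋ = 8−8 = 0
n=27: ⌊3277/355⌋−⌊3164/355⌋ = 9−8 = 1  ← one
n=28: ⌊3390/355⌋−⌊3277/355⌋ = 9−9 = 0
n=29: ⌊3503/355⌋−⌊3390/355⌋ = 9−9 = 0
n=30: ⌊3616/355⌋−⌊3503/355⌋ = 10−9 = 1  ← one
n=31: ⌊3729/355⌋−⌊3616/355⌋ = 10−10 = 0
n=32: ⌊3842/355⌋−⌊3729/355⌋ = 10−10 = 0
n=33: ⌊3955/355⌋−⌊3842/355⌋ = 11−10 = 1  ← one
positions of the first 11 ones: 2 5 8 11 14 17 20 24 27 30 33


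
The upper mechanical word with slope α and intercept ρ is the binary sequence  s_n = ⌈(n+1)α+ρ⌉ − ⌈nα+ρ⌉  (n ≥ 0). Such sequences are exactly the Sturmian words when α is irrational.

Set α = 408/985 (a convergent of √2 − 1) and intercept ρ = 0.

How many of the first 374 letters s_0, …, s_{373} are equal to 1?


155

#1s = Σ_{n=0}^{373} s_n = Σ_{n=0}^{373} (⌈(n+1)α+ρ⌉ − ⌈nα+ρ⌉)
the sum telescopes: every ⌈nα+ρ⌉ with 0 < n < 374 appears once with + and once with −, leaving ⌈374α+ρ⌉ − ⌈0·α+ρ⌉
374α + ρ = (374·408) / 985 = 152592/985
ρ = 0/985
⌈152592/985⌉ = 155,  ⌈0/985⌉ = 0
#1s = 155 − 0 = 155


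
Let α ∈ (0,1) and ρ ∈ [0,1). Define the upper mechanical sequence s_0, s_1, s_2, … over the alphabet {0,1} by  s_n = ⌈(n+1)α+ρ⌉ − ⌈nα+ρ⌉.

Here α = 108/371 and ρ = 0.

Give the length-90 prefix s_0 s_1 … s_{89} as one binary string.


100100100010010001001000100100100010010001001000100100100010010001001000100100010010010001

n=0: ⌈(1·108)/371⌉ − ⌈(0·108)/371⌉ = ⌈108/371⌉ − ⌈0/371⌉ = 1 − 0 = 1
n=1: ⌈(2·108)/371⌉ − ⌈(1·108)/371⌉ = ⌈216/371⌉ − ⌈108/371⌉ = 1 − 1 = 0
n=2: ⌈(3·108)/371⌉ − ⌈(2·108)/371⌉ = ⌈324/371⌉ − ⌈216/371⌉ = 1 − 1 = 0
n=3: ⌈(4·108)/371⌉ − ⌈(3·108)/371⌉ = ⌈432/371⌉ − ⌈324/371⌉ = 2 − 1 = 1
n=4: ⌈(5·108)/371⌉ − ⌈(4·108)/371⌉ = ⌈540/371⌉ − ⌈432/371⌉ = 2 − 2 = 0
n=5: ⌈(6·108)/371⌉ − ⌈(5·108)/371⌉ = ⌈648/371⌉ − ⌈540/371⌉ = 2 − 2 = 0
n=6: ⌈(7·108)/371⌉ − ⌈(6·108)/371⌉ = ⌈756/371⌉ − ⌈648/371⌉ = 3 − 2 = 1
n=7: ⌈(8·108)/371⌉ − ⌈(7·108)/371⌉ = ⌈864/371⌉ − ⌈756/371⌉ = 3 − 3 = 0
n=8: ⌈(9·108)/371⌉ − ⌈(8·108)/371⌉ = ⌈972/371⌉ − ⌈864/371⌉ = 3 − 3 = 0
n=9: ⌈(10·108)/371⌉ − ⌈(9·108)/371⌉ = ⌈1080/371⌉ − ⌈972/371⌉ = 3 − 3 = 0
n=10: ⌈(11·108)/371⌉ − ⌈(10·108)/371⌉ = ⌈1188/371⌉ − ⌈1080/371⌉ = 4 − 3 = 1
n=11: ⌈(12·108)/371⌉ − ⌈(11·108)/371⌉ = ⌈1296/371⌉ − ⌈1188/371⌉ = 4 − 4 = 0
n=12: ⌈(13·108)/371⌉ − ⌈(12·108)/371⌉ = ⌈1404/371⌉ − ⌈1296/371⌉ = 4 − 4 = 0
n=13: ⌈(14·108)/371⌉ − ⌈(13·108)/371⌉ = ⌈1512/371⌉ − ⌈1404/371⌉ = 5 − 4 = 1
n=14: ⌈(15·108)/371⌉ − ⌈(14·108)/371⌉ = ⌈1620/371⌉ − ⌈1512/371⌉ = 5 − 5 = 0
n=15: ⌈(16·108)/371⌉ − ⌈(15·108)/371⌉ = ⌈1728/371⌉ − ⌈1620/371⌉ = 5 − 5 = 0
n=16: ⌈(17·108)/371⌉ − ⌈(16·108)/371⌉ = ⌈1836/371⌉ − ⌈1728/371⌉ = 5 − 5 = 0
n=17: ⌈(18·108)/371⌉ − ⌈(17·108)/371⌉ = ⌈1944/371⌉ − ⌈1836/371⌉ = 6 − 5 = 1
n=18: ⌈(19·108)/371⌉ − ⌈(18·108)/371⌉ = ⌈2052/371⌉ − ⌈1944/371⌉ = 6 − 6 = 0
n=19: ⌈(20·108)/371⌉ − ⌈(19·108)/371⌉ = ⌈2160/371⌉ − ⌈2052/371⌉ = 6 − 6 = 0
n=20: ⌈(21·108)/371⌉ − ⌈(20·108)/371⌉ = ⌈2268/371⌉ − ⌈2160/371⌉ = 7 − 6 = 1
n=21: ⌈(22·108)/371⌉ − ⌈(21·108)/371⌉ = ⌈2376/371⌉ − ⌈2268/371⌉ = 7 − 7 = 0
n=22: ⌈(23·108)/371⌉ − ⌈(22·108)/371⌉ = ⌈2484/371⌉ − ⌈2376/371⌉ = 7 − 7 = 0
n=23: ⌈(24·108)/371⌉ − ⌈(23·108)/371⌉ = ⌈2592/371⌉ − ⌈2484/371⌉ = 7 − 7 = 0
n=24: ⌈(25·108)/371⌉ − ⌈(24·108)/371⌉ = ⌈2700/371⌉ − ⌈2592/371⌉ = 8 − 7 = 1
n=25: ⌈(26·108)/371⌉ − ⌈(25·108)/371⌉ = ⌈2808/371⌉ − ⌈2700/371⌉ = 8 − 8 = 0
n=26: ⌈(27·108)/371⌉ − ⌈(26·108)/371⌉ = ⌈2916/371⌉ − ⌈2808/371⌉ = 8 − 8 = 0
n=27: ⌈(28·108)/371⌉ − ⌈(27·108)/371⌉ = ⌈3024/371⌉ − ⌈2916/371⌉ = 9 − 8 = 1
n=28: ⌈(29·108)/371⌉ − ⌈(28·108)/371⌉ = ⌈3132/371⌉ − ⌈3024/371⌉ = 9 − 9 = 0
n=29: ⌈(30·108)/371⌉ − ⌈(29·108)/371⌉ = ⌈3240/371⌉ − ⌈3132/371⌉ = 9 − 9 = 0
n=30: ⌈(31·108)/371⌉ − ⌈(30·108)/371⌉ = ⌈3348/371⌉ − ⌈3240/371⌉ = 10 − 9 = 1
n=31: ⌈(32·108)/371⌉ − ⌈(31·108)/371⌉ = ⌈3456/371⌉ − ⌈3348/371⌉ = 10 − 10 = 0
n=32: ⌈(33·108)/371⌉ − ⌈(32·108)/371⌉ = ⌈3564/371⌉ − ⌈3456/371⌉ = 10 − 10 = 0
n=33: ⌈(34·108)/371⌉ − ⌈(33·108)/371⌉ = ⌈3672/371⌉ − ⌈3564/371⌉ = 10 − 10 = 0
n=34: ⌈(35·108)/371⌉ − ⌈(34·108)/371⌉ = ⌈3780/371⌉ − ⌈3672/371⌉ = 11 − 10 = 1
n=35: ⌈(36·108)/371⌉ − ⌈(35·108)/371⌉ = ⌈3888/371⌉ − ⌈3780/371⌉ = 11 − 11 = 0
n=36: ⌈(37·108)/371⌉ − ⌈(36·108)/371⌉ = ⌈3996/371⌉ − ⌈3888/371⌉ = 11 − 11 = 0
n=37: ⌈(38·108)/371⌉ − ⌈(37·108)/371⌉ = ⌈4104/371⌉ − ⌈3996/371⌉ = 12 − 11 = 1
n=38: ⌈(39·108)/371⌉ − ⌈(38·108)/371⌉ = ⌈4212/371⌉ − ⌈4104/371⌉ = 12 − 12 = 0
n=39: ⌈(40·108)/371⌉ − ⌈(39·108)/371⌉ = ⌈4320/371⌉ − ⌈4212/371⌉ = 12 − 12 = 0
n=40: ⌈(41·108)/371⌉ − ⌈(40·108)/371⌉ = ⌈4428/371⌉ − ⌈4320/371⌉ = 12 − 12 = 0
n=41: ⌈(42·108)/371⌉ − ⌈(41·108)/371⌉ = ⌈4536/371⌉ − ⌈4428/371⌉ = 13 − 12 = 1
n=42: ⌈(43·108)/371⌉ − ⌈(42·108)/371⌉ = ⌈4644/371⌉ − ⌈4536/371⌉ = 13 − 13 = 0
n=43: ⌈(44·108)/371⌉ − ⌈(43·108)/371⌉ = ⌈4752/371⌉ − ⌈4644/371⌉ = 13 − 13 = 0
n=44: ⌈(45·108)/371⌉ − ⌈(44·108)/371⌉ = ⌈4860/371⌉ − ⌈4752/371⌉ = 14 − 13 = 1
n=45: ⌈(46·108)/371⌉ − ⌈(45·108)/371⌉ = ⌈4968/371⌉ − ⌈4860/371⌉ = 14 − 14 = 0
n=46: ⌈(47·108)/371⌉ − ⌈(46·108)/371⌉ = ⌈5076/371⌉ − ⌈4968/371⌉ = 14 − 14 = 0
n=47: ⌈(48·108)/371⌉ − ⌈(47·108)/371⌉ = ⌈5184/371⌉ − ⌈5076/371⌉ = 14 − 14 = 0
n=48: ⌈(49·108)/371⌉ − ⌈(48·108)/371⌉ = ⌈5292/371⌉ − ⌈5184/371⌉ = 15 − 14 = 1
n=49: ⌈(50·108)/371⌉ − ⌈(49·108)/371⌉ = ⌈5400/371⌉ − ⌈5292/371⌉ = 15 − 15 = 0
n=50: ⌈(51·108)/371⌉ − ⌈(50·108)/371⌉ = ⌈5508/371⌉ − ⌈5400/371⌉ = 15 − 15 = 0
n=51: ⌈(52·108)/371⌉ − ⌈(51·108)/371⌉ = ⌈5616/371⌉ − ⌈5508/371⌉ = 16 − 15 = 1
n=52: ⌈(53·108)/371⌉ − ⌈(52·108)/371⌉ = ⌈5724/371⌉ − ⌈5616/371⌉ = 16 − 16 = 0
n=53: ⌈(54·108)/371⌉ − ⌈(53·108)/371⌉ = ⌈5832/371⌉ − ⌈5724/371⌉ = 16 − 16 = 0
n=54: ⌈(55·108)/371⌉ − ⌈(54·108)/371⌉ = ⌈5940/371⌉ − ⌈5832/371⌉ = 17 − 16 = 1
n=55: ⌈(56·108)/371⌉ − ⌈(55·108)/371⌉ = ⌈6048/371⌉ − ⌈5940/371⌉ = 17 − 17 = 0
n=56: ⌈(57·108)/371⌉ − ⌈(56·108)/371⌉ = ⌈6156/371⌉ − ⌈6048/371⌉ = 17 − 17 = 0
n=57: ⌈(58·108)/371⌉ − ⌈(57·108)/371⌉ = ⌈6264/371⌉ − ⌈6156/371⌉ = 17 − 17 = 0
n=58: ⌈(59·108)/371⌉ − ⌈(58·108)/371⌉ = ⌈6372/371⌉ − ⌈6264/371⌉ = 18 − 17 = 1
n=59: ⌈(60·108)/371⌉ − ⌈(59·108)/371⌉ = ⌈6480/371⌉ − ⌈6372/371⌉ = 18 − 18 = 0
n=60: ⌈(61·108)/371⌉ − ⌈(60·108)/371⌉ = ⌈6588/371⌉ − ⌈6480/371⌉ = 18 − 18 = 0
n=61: ⌈(62·108)/371⌉ − ⌈(61·108)/371⌉ = ⌈6696/371⌉ − ⌈6588/371⌉ = 19 − 18 = 1
n=62: ⌈(63·108)/371⌉ − ⌈(62·108)/371⌉ = ⌈6804/371⌉ − ⌈6696/371⌉ = 19 − 19 = 0
n=63: ⌈(64·108)/371⌉ − ⌈(63·108)/371⌉ = ⌈6912/371⌉ − ⌈6804/371⌉ = 19 − 19 = 0
n=64: ⌈(65·108)/371⌉ − ⌈(64·108)/371⌉ = ⌈7020/371⌉ − ⌈6912/371⌉ = 19 − 19 = 0
n=65: ⌈(66·108)/371⌉ − ⌈(65·108)/371⌉ = ⌈7128/371⌉ − ⌈7020/371⌉ = 20 − 19 = 1
n=66: ⌈(67·108)/371⌉ − ⌈(66·108)/371⌉ = ⌈7236/371⌉ − ⌈7128/371⌉ = 20 − 20 = 0
n=67: ⌈(68·108)/371⌉ − ⌈(67·108)/371⌉ = ⌈7344/371⌉ − ⌈7236/371⌉ = 20 − 20 = 0
n=68: ⌈(69·108)/371⌉ − ⌈(68·108)/371⌉ = ⌈7452/371⌉ − ⌈7344/371⌉ = 21 − 20 = 1
n=69: ⌈(70·108)/371⌉ − ⌈(69·108)/371⌉ = ⌈7560/371⌉ − ⌈7452/371⌉ = 21 − 21 = 0
n=70: ⌈(71·108)/371⌉ − ⌈(70·108)/371⌉ = ⌈7668/371⌉ − ⌈7560/371⌉ = 21 − 21 = 0
n=71: ⌈(72·108)/371⌉ − ⌈(71·108)/371⌉ = ⌈7776/371⌉ − ⌈7668/371⌉ = 21 − 21 = 0
n=72: ⌈(73·108)/371⌉ − ⌈(72·108)/371⌉ = ⌈7884/371⌉ − ⌈7776/371⌉ = 22 − 21 = 1
n=73: ⌈(74·108)/371⌉ − ⌈(73·108)/371⌉ = ⌈7992/371⌉ − ⌈7884/371⌉ = 22 − 22 = 0
n=74: ⌈(75·108)/371⌉ − ⌈(74·108)/371⌉ = ⌈8100/371⌉ − ⌈7992/371⌉ = 22 − 22 = 0
n=75: ⌈(76·108)/371⌉ − ⌈(75·108)/371⌉ = ⌈8208/371⌉ − ⌈8100/371⌉ = 23 − 22 = 1
n=76: ⌈(77·108)/371⌉ − ⌈(76·108)/371⌉ = ⌈8316/371⌉ − ⌈8208/371⌉ = 23 − 23 = 0
n=77: ⌈(78·108)/371⌉ − ⌈(77·108)/371⌉ = ⌈8424/371⌉ − ⌈8316/371⌉ = 23 − 23 = 0
n=78: ⌈(79·108)/371⌉ − ⌈(78·108)/371⌉ = ⌈8532/371⌉ − ⌈8424/371⌉ = 23 − 23 = 0
n=79: ⌈(80·108)/371⌉ − ⌈(79·108)/371⌉ = ⌈8640/371⌉ − ⌈8532/371⌉ = 24 − 23 = 1
n=80: ⌈(81·108)/371⌉ − ⌈(80·108)/371⌉ = ⌈8748/371⌉ − ⌈8640/371⌉ = 24 − 24 = 0
n=81: ⌈(82·108)/371⌉ − ⌈(81·108)/371⌉ = ⌈8856/371⌉ − ⌈8748/371⌉ = 24 − 24 = 0
n=82: ⌈(83·108)/371⌉ − ⌈(82·108)/371⌉ = ⌈8964/371⌉ − ⌈8856/371⌉ = 25 − 24 = 1
n=83: ⌈(84·108)/371⌉ − ⌈(83·108)/371⌉ = ⌈9072/371⌉ − ⌈8964/371⌉ = 25 − 25 = 0
n=84: ⌈(85·108)/371⌉ − ⌈(84·108)/371⌉ = ⌈9180/371⌉ − ⌈9072/371⌉ = 25 − 25 = 0
n=85: ⌈(86·108)/371⌉ − ⌈(85·108)/371⌉ = ⌈9288/371⌉ − ⌈9180/371⌉ = 26 − 25 = 1
n=86: ⌈(87·108)/371⌉ − ⌈(86·108)/371⌉ = ⌈9396/371⌉ − ⌈9288/371⌉ = 26 − 26 = 0
n=87: ⌈(88·108)/371⌉ − ⌈(87·108)/371⌉ = ⌈9504/371⌉ − ⌈9396/371⌉ = 26 − 26 = 0
n=88: ⌈(89·108)/371⌉ − ⌈(88·108)/371⌉ = ⌈9612/371⌉ − ⌈9504/371⌉ = 26 − 26 = 0
n=89: ⌈(90·108)/371⌉ − ⌈(89·108)/371⌉ = ⌈9720/371⌉ − ⌈9612/371⌉ = 27 − 26 = 1


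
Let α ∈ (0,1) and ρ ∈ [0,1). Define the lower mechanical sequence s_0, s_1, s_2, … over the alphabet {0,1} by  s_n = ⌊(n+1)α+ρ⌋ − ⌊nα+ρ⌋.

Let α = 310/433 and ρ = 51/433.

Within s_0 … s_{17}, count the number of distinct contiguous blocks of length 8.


8

t_n = ⌊(n·310+51)/433⌋ for n = 0 … 18:
  n=0…9: ⌊51/433⌋=0 ⌊361/433⌋=0 ⌊671/433⌋=1 ⌊981/433⌋=2 ⌊1291/433⌋=2 ⌊1601/433⌋=3 ⌊1911/433⌋=4 ⌊2221/433⌋=5 ⌊2531/433⌋=5 ⌊2841/433⌋=6
  n=10…18: ⌊3151/433⌋=7 ⌊3461/433⌋=7 ⌊3771/433⌋=8 ⌊4081/433⌋=9 ⌊4391/433⌋=10 ⌊4701/433⌋=10 ⌊5011/433⌋=11 ⌊5321/433⌋=12 ⌊5631/433⌋=13
s_n = t_(n+1) − t_n for n = 0 … 17 gives
prefix = 011011101101110111
slide a length-8 window over [0..7] … [10..17] (11 windows); first occurrence of each distinct factor:
  [  0..  7] 01101110
  [  1..  8] 11011101
  [  2..  9] 10111011
  [  3.. 10] 01110110
  [  4.. 11] 11101101
  [  5.. 12] 11011011
  [  6.. 13] 10110111
  [ 10.. 17] 01110111
  (the other 3 windows repeat one of these)
distinct factors: {01101110, 01110110, 01110111, 10110111, 10111011, 11011011, 11011101, 11101101}
count = 8  (Sturmian bound for length 8 is 9)


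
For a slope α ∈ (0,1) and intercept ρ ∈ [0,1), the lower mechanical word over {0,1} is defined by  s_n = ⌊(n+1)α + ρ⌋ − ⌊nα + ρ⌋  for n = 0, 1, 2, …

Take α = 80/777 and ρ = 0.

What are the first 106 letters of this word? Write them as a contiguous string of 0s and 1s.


n=0: ⌊(1·80)/777⌋ − ⌊(0·80)/777⌋ = ⌊80/777⌋ − ⌊0/777⌋ = 0 − 0 = 0
n=1: ⌊(2·80)/777⌋ − ⌊(1·80)/777⌋ = ⌊160/777⌋ − ⌊80/777⌋ = 0 − 0 = 0
n=2: ⌊(3·80)/777⌋ − ⌊(2·80)/777⌋ = ⌊240/777⌋ − ⌊160/777⌋ = 0 − 0 = 0
n=3: ⌊(4·80)/777⌋ − ⌊(3·80)/777⌋ = ⌊320/777⌋ − ⌊240/777⌋ = 0 − 0 = 0
n=4: ⌊(5·80)/777⌋ − ⌊(4·80)/777⌋ = ⌊400/777⌋ − ⌊320/777⌋ = 0 − 0 = 0
n=5: ⌊(6·80)/777⌋ − ⌊(5·80)/777⌋ = ⌊480/777⌋ − ⌊400/777⌋ = 0 − 0 = 0
n=6: ⌊(7·80)/777⌋ − ⌊(6·80)/777⌋ = ⌊560/777⌋ − ⌊480/777⌋ = 0 − 0 = 0
n=7: ⌊(8·80)/777⌋ − ⌊(7·80)/777⌋ = ⌊640/777⌋ − ⌊560/777⌋ = 0 − 0 = 0
n=8: ⌊(9·80)/777⌋ − ⌊(8·80)/777⌋ = ⌊720/777⌋ − ⌊640/777⌋ = 0 − 0 = 0
n=9: ⌊(10·80)/777⌋ − ⌊(9·80)/777⌋ = ⌊800/777⌋ − ⌊720/777⌋ = 1 − 0 = 1
n=10: ⌊(11·80)/777⌋ − ⌊(10·80)/777⌋ = ⌊880/777⌋ − ⌊800/777⌋ = 1 − 1 = 0
n=11: ⌊(12·80)/777⌋ − ⌊(11·80)/777⌋ = ⌊960/777⌋ − ⌊880/777⌋ = 1 − 1 = 0
n=12: ⌊(13·80)/777⌋ − ⌊(12·80)/777⌋ = ⌊1040/777⌋ − ⌊960/777⌋ = 1 − 1 = 0
n=13: ⌊(14·80)/777⌋ − ⌊(13·80)/777⌋ = ⌊1120/777⌋ − ⌊1040/777⌋ = 1 − 1 = 0
n=14: ⌊(15·80)/777⌋ − ⌊(14·80)/777⌋ = ⌊1200/777⌋ − ⌊1120/777⌋ = 1 − 1 = 0
n=15: ⌊(16·80)/777⌋ − ⌊(15·80)/777⌋ = ⌊1280/777⌋ − ⌊1200/777⌋ = 1 − 1 = 0
n=16: ⌊(17·80)/777⌋ − ⌊(16·80)/777⌋ = ⌊1360/777⌋ − ⌊1280/777⌋ = 1 − 1 = 0
n=17: ⌊(18·80)/777⌋ − ⌊(17·80)/777⌋ = ⌊1440/777⌋ − ⌊1360/777⌋ = 1 − 1 = 0
n=18: ⌊(19·80)/777⌋ − ⌊(18·80)/777⌋ = ⌊1520/777⌋ − ⌊1440/777⌋ = 1 − 1 = 0
n=19: ⌊(20·80)/777⌋ − ⌊(19·80)/777⌋ = ⌊1600/777⌋ − ⌊1520/777⌋ = 2 − 1 = 1
n=20: ⌊(21·80)/777⌋ − ⌊(20·80)/777⌋ = ⌊1680/777⌋ − ⌊1600/777⌋ = 2 − 2 = 0
n=21: ⌊(22·80)/777⌋ − ⌊(21·80)/777⌋ = ⌊1760/777⌋ − ⌊1680/777⌋ = 2 − 2 = 0
n=22: ⌊(23·80)/777⌋ − ⌊(22·80)/777⌋ = ⌊1840/777⌋ − ⌊1760/777⌋ = 2 − 2 = 0
n=23: ⌊(24·80)/777⌋ − ⌊(23·80)/777⌋ = ⌊1920/777⌋ − ⌊1840/777⌋ = 2 − 2 = 0
n=24: ⌊(25·80)/777⌋ − ⌊(24·80)/777⌋ = ⌊2000/777⌋ − ⌊1920/777⌋ = 2 − 2 = 0
n=25: ⌊(26·80)/777⌋ − ⌊(25·80)/777⌋ = ⌊2080/777⌋ − ⌊2000/777⌋ = 2 − 2 = 0
n=26: ⌊(27·80)/777⌋ − ⌊(26·80)/777⌋ = ⌊2160/777⌋ − ⌊2080/777⌋ = 2 − 2 = 0
n=27: ⌊(28·80)/777⌋ − ⌊(27·80)/777⌋ = ⌊2240/777⌋ − ⌊2160/777⌋ = 2 − 2 = 0
n=28: ⌊(29·80)/777⌋ − ⌊(28·80)/777⌋ = ⌊2320/777⌋ − ⌊2240/777⌋ = 2 − 2 = 0
n=29: ⌊(30·80)/777⌋ − ⌊(29·80)/777⌋ = ⌊2400/777⌋ − ⌊2320/777⌋ = 3 − 2 = 1
n=30: ⌊(31·80)/777⌋ − ⌊(30·80)/777⌋ = ⌊2480/777⌋ − ⌊2400/777⌋ = 3 − 3 = 0
n=31: ⌊(32·80)/777⌋ − ⌊(31·80)/777⌋ = ⌊2560/777⌋ − ⌊2480/777⌋ = 3 − 3 = 0
n=32: ⌊(33·80)/777⌋ − ⌊(32·80)/777⌋ = ⌊2640/777⌋ − ⌊2560/777⌋ = 3 − 3 = 0
n=33: ⌊(34·80)/777⌋ − ⌊(33·80)/777⌋ = ⌊2720/777⌋ − ⌊2640/777⌋ = 3 − 3 = 0
n=34: ⌊(35·80)/777⌋ − ⌊(34·80)/777⌋ = ⌊2800/777⌋ − ⌊2720/777⌋ = 3 − 3 = 0
n=35: ⌊(36·80)/777⌋ − ⌊(35·80)/777⌋ = ⌊2880/777⌋ − ⌊2800/777⌋ = 3 − 3 = 0
n=36: ⌊(37·80)/777⌋ − ⌊(36·80)/777⌋ = ⌊2960/777⌋ − ⌊2880/777⌋ = 3 − 3 = 0
n=37: ⌊(38·80)/777⌋ − ⌊(37·80)/777⌋ = ⌊3040/777⌋ − ⌊2960/777⌋ = 3 − 3 = 0
n=38: ⌊(39·80)/777⌋ − ⌊(38·80)/777⌋ = ⌊3120/777⌋ − ⌊3040/777⌋ = 4 − 3 = 1
n=39: ⌊(40·80)/777⌋ − ⌊(39·80)/777⌋ = ⌊3200/777⌋ − ⌊3120/777⌋ = 4 − 4 = 0
n=40: ⌊(41·80)/777⌋ − ⌊(40·80)/777⌋ = ⌊3280/777⌋ − ⌊3200/777⌋ = 4 − 4 = 0
n=41: ⌊(42·80)/777⌋ − ⌊(41·80)/777⌋ = ⌊3360/777⌋ − ⌊3280/777⌋ = 4 − 4 = 0
n=42: ⌊(43·80)/777⌋ − ⌊(42·80)/777⌋ = ⌊3440/777⌋ − ⌊3360/777⌋ = 4 − 4 = 0
n=43: ⌊(44·80)/777⌋ − ⌊(43·80)/777⌋ = ⌊3520/777⌋ − ⌊3440/777⌋ = 4 − 4 = 0
n=44: ⌊(45·80)/777⌋ − ⌊(44·80)/777⌋ = ⌊3600/777⌋ − ⌊3520/777⌋ = 4 − 4 = 0
n=45: ⌊(46·80)/777⌋ − ⌊(45·80)/777⌋ = ⌊3680/777⌋ − ⌊3600/777⌋ = 4 − 4 = 0
n=46: ⌊(47·80)/777⌋ − ⌊(46·80)/777⌋ = ⌊3760/777⌋ − ⌊3680/777⌋ = 4 − 4 = 0
n=47: ⌊(48·80)/777⌋ − ⌊(47·80)/777⌋ = ⌊3840/777⌋ − ⌊3760/777⌋ = 4 − 4 = 0
n=48: ⌊(49·80)/777⌋ − ⌊(48·80)/777⌋ = ⌊3920/777⌋ − ⌊3840/777⌋ = 5 − 4 = 1
n=49: ⌊(50·80)/777⌋ − ⌊(49·80)/777⌋ = ⌊4000/777⌋ − ⌊3920/777⌋ = 5 − 5 = 0
n=50: ⌊(51·80)/777⌋ − ⌊(50·80)/777⌋ = ⌊4080/777⌋ − ⌊4000/777⌋ = 5 − 5 = 0
n=51: ⌊(52·80)/777⌋ − ⌊(51·80)/777⌋ = ⌊4160/777⌋ − ⌊4080/777⌋ = 5 − 5 = 0
n=52: ⌊(53·80)/777⌋ − ⌊(52·80)/777⌋ = ⌊4240/777⌋ − ⌊4160/777⌋ = 5 − 5 = 0
n=53: ⌊(54·80)/777⌋ − ⌊(53·80)/777⌋ = ⌊4320/777⌋ − ⌊4240/777⌋ = 5 − 5 = 0
n=54: ⌊(55·80)/777⌋ − ⌊(54·80)/777⌋ = ⌊4400/777⌋ − ⌊4320/777⌋ = 5 − 5 = 0
n=55: ⌊(56·80)/777⌋ − ⌊(55·80)/777⌋ = ⌊4480/777⌋ − ⌊4400/777⌋ = 5 − 5 = 0
n=56: ⌊(57·80)/777⌋ − ⌊(56·80)/777⌋ = ⌊4560/777⌋ − ⌊4480/777⌋ = 5 − 5 = 0
n=57: ⌊(58·80)/777⌋ − ⌊(57·80)/777⌋ = ⌊4640/777⌋ − ⌊4560/777⌋ = 5 − 5 = 0
n=58: ⌊(59·80)/777⌋ − ⌊(58·80)/777⌋ = ⌊4720/777⌋ − ⌊4640/777⌋ = 6 − 5 = 1
n=59: ⌊(60·80)/777⌋ − ⌊(59·80)/777⌋ = ⌊4800/777⌋ − ⌊4720/777⌋ = 6 − 6 = 0
n=60: ⌊(61·80)/777⌋ − ⌊(60·80)/777⌋ = ⌊4880/777⌋ − ⌊4800/777⌋ = 6 − 6 = 0
n=61: ⌊(62·80)/777⌋ − ⌊(61·80)/777⌋ = ⌊4960/777⌋ − ⌊4880/777⌋ = 6 − 6 = 0
n=62: ⌊(63·80)/777⌋ − ⌊(62·80)/777⌋ = ⌊5040/777⌋ − ⌊4960/777⌋ = 6 − 6 = 0
n=63: ⌊(64·80)/777⌋ − ⌊(63·80)/777⌋ = ⌊5120/777⌋ − ⌊5040/777⌋ = 6 − 6 = 0
n=64: ⌊(65·80)/777⌋ − ⌊(64·80)/777⌋ = ⌊5200/777⌋ − ⌊5120/777⌋ = 6 − 6 = 0
n=65: ⌊(66·80)/777⌋ − ⌊(65·80)/777⌋ = ⌊5280/777⌋ − ⌊5200/777⌋ = 6 − 6 = 0
n=66: ⌊(67·80)/777⌋ − ⌊(66·80)/777⌋ = ⌊5360/777⌋ − ⌊5280/777⌋ = 6 − 6 = 0
n=67: ⌊(68·80)/777⌋ − ⌊(67·80)/777⌋ = ⌊5440/777⌋ − ⌊5360/777⌋ = 7 − 6 = 1
n=68: ⌊(69·80)/777⌋ − ⌊(68·80)/777⌋ = ⌊5520/777⌋ − ⌊5440/777⌋ = 7 − 7 = 0
n=69: ⌊(70·80)/777⌋ − ⌊(69·80)/777⌋ = ⌊5600/777⌋ − ⌊5520/777⌋ = 7 − 7 = 0
n=70: ⌊(71·80)/777⌋ − ⌊(70·80)/777⌋ = ⌊5680/777⌋ − ⌊5600/777⌋ = 7 − 7 = 0
n=71: ⌊(72·80)/777⌋ − ⌊(71·80)/777⌋ = ⌊5760/777⌋ − ⌊5680/777⌋ = 7 − 7 = 0
n=72: ⌊(73·80)/777⌋ − ⌊(72·80)/777⌋ = ⌊5840/777⌋ − ⌊5760/777⌋ = 7 − 7 = 0
n=73: ⌊(74·80)/777⌋ − ⌊(73·80)/777⌋ = ⌊5920/777⌋ − ⌊5840/777⌋ = 7 − 7 = 0
n=74: ⌊(75·80)/777⌋ − ⌊(74·80)/777⌋ = ⌊6000/777⌋ − ⌊5920/777⌋ = 7 − 7 = 0
n=75: ⌊(76·80)/777⌋ − ⌊(75·80)/777⌋ = ⌊6080/777⌋ − ⌊6000/777⌋ = 7 − 7 = 0
n=76: ⌊(77·80)/777⌋ − ⌊(76·80)/777⌋ = ⌊6160/777⌋ − ⌊6080/777⌋ = 7 − 7 = 0
n=77: ⌊(78·80)/777⌋ − ⌊(77·80)/777⌋ = ⌊6240/777⌋ − ⌊6160/777⌋ = 8 − 7 = 1
n=78: ⌊(79·80)/777⌋ − ⌊(78·80)/777⌋ = ⌊6320/777⌋ − ⌊6240/777⌋ = 8 − 8 = 0
n=79: ⌊(80·80)/777⌋ − ⌊(79·80)/777⌋ = ⌊6400/777⌋ − ⌊6320/777⌋ = 8 − 8 = 0
n=80: ⌊(81·80)/777⌋ − ⌊(80·80)/777⌋ = ⌊6480/777⌋ − ⌊6400/777⌋ = 8 − 8 = 0
n=81: ⌊(82·80)/777⌋ − ⌊(81·80)/777⌋ = ⌊6560/777⌋ − ⌊6480/777⌋ = 8 − 8 = 0
n=82: ⌊(83·80)/777⌋ − ⌊(82·80)/777⌋ = ⌊6640/777⌋ − ⌊6560/777⌋ = 8 − 8 = 0
n=83: ⌊(84·80)/777⌋ − ⌊(83·80)/777⌋ = ⌊6720/777⌋ − ⌊6640/777⌋ = 8 − 8 = 0
n=84: ⌊(85·80)/777⌋ − ⌊(84·80)/777⌋ = ⌊6800/777⌋ − ⌊6720/777⌋ = 8 − 8 = 0
n=85: ⌊(86·80)/777⌋ − ⌊(85·80)/777⌋ = ⌊6880/777⌋ − ⌊6800/777⌋ = 8 − 8 = 0
n=86: ⌊(87·80)/777⌋ − ⌊(86·80)/777⌋ = ⌊6960/777⌋ − ⌊6880/777⌋ = 8 − 8 = 0
n=87: ⌊(88·80)/777⌋ − ⌊(87·80)/777⌋ = ⌊7040/777⌋ − ⌊6960/777⌋ = 9 − 8 = 1
n=88: ⌊(89·80)/777⌋ − ⌊(88·80)/777⌋ = ⌊7120/777⌋ − ⌊7040/777⌋ = 9 − 9 = 0
n=89: ⌊(90·80)/777⌋ − ⌊(89·80)/777⌋ = ⌊7200/777⌋ − ⌊7120/777⌋ = 9 − 9 = 0
n=90: ⌊(91·80)/777⌋ − ⌊(90·80)/777⌋ = ⌊7280/777⌋ − ⌊7200/777⌋ = 9 − 9 = 0
n=91: ⌊(92·80)/777⌋ − ⌊(91·80)/777⌋ = ⌊7360/777⌋ − ⌊7280/777⌋ = 9 − 9 = 0
n=92: ⌊(93·80)/777⌋ − ⌊(92·80)/777⌋ = ⌊7440/777⌋ − ⌊7360/777⌋ = 9 − 9 = 0
n=93: ⌊(94·80)/777⌋ − ⌊(93·80)/777⌋ = ⌊7520/777⌋ − ⌊7440/777⌋ = 9 − 9 = 0
n=94: ⌊(95·80)/777⌋ − ⌊(94·80)/777⌋ = ⌊7600/777⌋ − ⌊7520/777⌋ = 9 − 9 = 0
n=95: ⌊(96·80)/777⌋ − ⌊(95·80)/777⌋ = ⌊7680/777⌋ − ⌊7600/777⌋ = 9 − 9 = 0
n=96: ⌊(97·80)/777⌋ − ⌊(96·80)/777⌋ = ⌊7760/777⌋ − ⌊7680/777⌋ = 9 − 9 = 0
n=97: ⌊(98·80)/777⌋ − ⌊(97·80)/777⌋ = ⌊7840/777⌋ − ⌊7760/777⌋ = 10 − 9 = 1
n=98: ⌊(99·80)/777⌋ − ⌊(98·80)/777⌋ = ⌊7920/777⌋ − ⌊7840/777⌋ = 10 − 10 = 0
n=99: ⌊(100·80)/777⌋ − ⌊(99·80)/777⌋ = ⌊8000/777⌋ − ⌊7920/777⌋ = 10 − 10 = 0
n=100: ⌊(101·80)/777⌋ − ⌊(100·80)/777⌋ = ⌊8080/777⌋ − ⌊8000/777⌋ = 10 − 10 = 0
n=101: ⌊(102·80)/777⌋ − ⌊(101·80)/777⌋ = ⌊8160/777⌋ − ⌊8080/777⌋ = 10 − 10 = 0
n=102: ⌊(103·80)/777⌋ − ⌊(102·80)/777⌋ = ⌊8240/777⌋ − ⌊8160/777⌋ = 10 − 10 = 0
n=103: ⌊(104·80)/777⌋ − ⌊(103·80)/777⌋ = ⌊8320/777⌋ − ⌊8240/777⌋ = 10 − 10 = 0
n=104: ⌊(105·80)/777⌋ − ⌊(104·80)/777⌋ = ⌊8400/777⌋ − ⌊8320/777⌋ = 10 − 10 = 0
n=105: ⌊(106·80)/777⌋ − ⌊(105·80)/777⌋ = ⌊8480/777⌋ − ⌊8400/777⌋ = 10 − 10 = 0

0000000001000000000100000000010000000010000000001000000000100000000100000000010000000001000000000100000000


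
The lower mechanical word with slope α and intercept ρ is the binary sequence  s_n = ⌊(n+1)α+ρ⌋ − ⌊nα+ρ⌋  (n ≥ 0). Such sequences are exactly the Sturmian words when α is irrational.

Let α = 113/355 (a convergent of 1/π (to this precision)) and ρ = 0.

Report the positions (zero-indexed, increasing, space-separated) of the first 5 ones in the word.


3 6 9 12 15

n=0: ⌊113/355⌋−⌊0/355⌋ = 0−0 = 0
n=1: ⌊226/355⌋−⌊113/355⌋ = 0−0 = 0
n=2: ⌊339/355⌋−⌊226/355⌋ = 0−0 = 0
n=3: ⌊452/355⌋−⌊339/355⌋ = 1−0 = 1  ← one
n=4: ⌊565/355⌋−⌊452/355⌋ = 1−1 = 0
n=5: ⌊678/355⌋−⌊565/355⌋ = 1−1 = 0
n=6: ⌊791/355⌋−⌊678/355⌋ = 2−1 = 1  ← one
n=7: ⌊904/355⌋−⌊791/355⌋ = 2−2 = 0
n=8: ⌊1017/355⌋−⌊904/355⌋ = 2−2 = 0
n=9: ⌊1130/355⌋−⌊1017/355⌋ = 3−2 = 1  ← one
n=10: ⌊1243/355⌋−⌊1130/355⌋ = 3−3 = 0
n=11: ⌊1356/355⌋−⌊1243/355⌋ = 3−3 = 0
n=12: ⌊1469/355⌋−⌊1356/355⌋ = 4−3 = 1  ← one
n=13: ⌊1582/355⌋−⌊1469/355⌋ = 4−4 = 0
n=14: ⌊1695/355⌋−⌊1582/355⌋ = 4−4 = 0
n=15: ⌊1808/355⌋−⌊1695/355⌋ = 5−4 = 1  ← one
positions of the first 5 ones: 3 6 9 12 15


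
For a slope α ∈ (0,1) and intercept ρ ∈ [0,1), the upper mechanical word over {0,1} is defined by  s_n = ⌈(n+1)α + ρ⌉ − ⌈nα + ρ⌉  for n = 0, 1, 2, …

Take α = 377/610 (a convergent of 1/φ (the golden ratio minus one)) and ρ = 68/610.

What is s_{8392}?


1

(n+1)α + ρ = (8393·377 + 68) / 610 = 3164229/610
nα + ρ     = (8392·377 + 68) / 610 = 3163852/610
⌈3164229/610⌉ = 5188,  ⌈3163852/610⌉ = 5187
s_{8392} = 5188 − 5187 = 1


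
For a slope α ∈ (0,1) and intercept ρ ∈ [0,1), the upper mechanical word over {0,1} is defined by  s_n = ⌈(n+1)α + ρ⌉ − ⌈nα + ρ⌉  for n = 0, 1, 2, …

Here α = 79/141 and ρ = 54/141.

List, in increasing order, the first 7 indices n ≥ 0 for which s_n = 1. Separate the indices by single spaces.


1 2 4 6 8 10 11

n=0: ⌈133/141⌉−⌈54/141⌉ = 1−1 = 0
n=1: ⌈212/141⌉−⌈133/141⌉ = 2−1 = 1  ← one
n=2: ⌈291/141⌉−⌈212/141⌉ = 3−2 = 1  ← one
n=3: ⌈370/141⌉−⌈291/141⌉ = 3−3 = 0
n=4: ⌈449/141⌉−⌈370/141⌉ = 4−3 = 1  ← one
n=5: ⌈528/141⌉−⌈449/141⌉ = 4−4 = 0
n=6: ⌈607/141⌉−⌈528/141⌉ = 5−4 = 1  ← one
n=7: ⌈686/141⌉−⌈607/141⌉ = 5−5 = 0
n=8: ⌈765/141⌉−⌈686/141⌉ = 6−5 = 1  ← one
n=9: ⌈844/141⌉−⌈765/141⌉ = 6−6 = 0
n=10: ⌈923/141⌉−⌈844/141⌉ = 7−6 = 1  ← one
n=11: ⌈1002/141⌉−⌈923/141⌉ = 8−7 = 1  ← one
positions of the first 7 ones: 1 2 4 6 8 10 11


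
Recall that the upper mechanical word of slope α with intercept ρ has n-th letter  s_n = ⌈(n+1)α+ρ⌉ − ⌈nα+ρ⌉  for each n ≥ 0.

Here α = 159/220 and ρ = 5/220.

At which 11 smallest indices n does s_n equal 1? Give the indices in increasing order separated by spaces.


n=0: ⌈164/220⌉−⌈5/220⌉ = 1−1 = 0
n=1: ⌈323/220⌉−⌈164/220⌉ = 2−1 = 1  ← one
n=2: ⌈482/220⌉−⌈323/220⌉ = 3−2 = 1  ← one
n=3: ⌈641/220⌉−⌈482/220⌉ = 3−3 = 0
n=4: ⌈800/220⌉−⌈641/220⌉ = 4−3 = 1  ← one
n=5: ⌈959/220⌉−⌈800/220⌉ = 5−4 = 1  ← one
n=6: ⌈1118/220⌉−⌈959/220⌉ = 6−5 = 1  ← one
n=7: ⌈1277/220⌉−⌈1118/220⌉ = 6−6 = 0
n=8: ⌈1436/220⌉−⌈1277/220⌉ = 7−6 = 1  ← one
n=9: ⌈1595/220⌉−⌈1436/220⌉ = 8−7 = 1  ← one
n=10: ⌈1754/220⌉−⌈1595/220⌉ = 8−8 = 0
n=11: ⌈1913/220⌉−⌈1754/220⌉ = 9−8 = 1  ← one
n=12: ⌈2072/220⌉−⌈1913/220⌉ = 10−9 = 1  ← one
n=13: ⌈2231/220⌉−⌈2072/220⌉ = 11−10 = 1  ← one
n=14: ⌈2390/220⌉−⌈2231/220⌉ = 11−11 = 0
n=15: ⌈2549/220⌉−⌈2390/220⌉ = 12−11 = 1  ← one
positions of the first 11 ones: 1 2 4 5 6 8 9 11 12 13 15

1 2 4 5 6 8 9 11 12 13 15


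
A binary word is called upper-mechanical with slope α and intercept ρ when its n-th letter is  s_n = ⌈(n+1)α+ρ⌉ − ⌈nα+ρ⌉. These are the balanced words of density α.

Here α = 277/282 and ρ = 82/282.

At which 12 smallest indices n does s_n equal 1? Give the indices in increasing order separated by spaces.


n=0: ⌈359/282⌉−⌈82/282⌉ = 2−1 = 1  ← one
n=1: ⌈636/282⌉−⌈359/282⌉ = 3−2 = 1  ← one
n=2: ⌈913/282⌉−⌈636/282⌉ = 4−3 = 1  ← one
n=3: ⌈1190/282⌉−⌈913/282⌉ = 5−4 = 1  ← one
n=4: ⌈1467/282⌉−⌈1190/282⌉ = 6−5 = 1  ← one
n=5: ⌈1744/282⌉−⌈1467/282⌉ = 7−6 = 1  ← one
n=6: ⌈2021/282⌉−⌈1744/282⌉ = 8−7 = 1  ← one
n=7: ⌈2298/282⌉−⌈2021/282⌉ = 9−8 = 1  ← one
n=8: ⌈2575/282⌉−⌈2298/282⌉ = 10−9 = 1  ← one
n=9: ⌈2852/282⌉−⌈2575/282⌉ = 11−10 = 1  ← one
n=10: ⌈3129/282⌉−⌈2852/282⌉ = 12−11 = 1  ← one
n=11: ⌈3406/282⌉−⌈3129/282⌉ = 13−12 = 1  ← one
positions of the first 12 ones: 0 1 2 3 4 5 6 7 8 9 10 11

0 1 2 3 4 5 6 7 8 9 10 11


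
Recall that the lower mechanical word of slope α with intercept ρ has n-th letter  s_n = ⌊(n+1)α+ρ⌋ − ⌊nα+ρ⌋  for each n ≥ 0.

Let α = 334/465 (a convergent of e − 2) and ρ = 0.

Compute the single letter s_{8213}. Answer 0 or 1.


0

(n+1)α + ρ = (8214·334) / 465 = 2743476/465
nα + ρ     = (8213·334) / 465 = 2743142/465
⌊2743476/465⌋ = 5899,  ⌊2743142/465⌋ = 5899
s_{8213} = 5899 − 5899 = 0


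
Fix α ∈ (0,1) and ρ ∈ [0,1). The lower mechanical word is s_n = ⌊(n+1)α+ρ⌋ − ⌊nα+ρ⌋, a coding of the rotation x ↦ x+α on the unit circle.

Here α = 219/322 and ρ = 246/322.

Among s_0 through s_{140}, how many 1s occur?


96

#1s = Σ_{n=0}^{140} s_n = Σ_{n=0}^{140} (⌊(n+1)α+ρ⌋ − ⌊nα+ρ⌋)
the sum telescopes: every ⌊nα+ρ⌋ with 0 < n < 141 appears once with + and once with −, leaving ⌊141α+ρ⌋ − ⌊0·α+ρ⌋
141α + ρ = (141·219 + 246) / 322 = 31125/322
ρ = 246/322
⌊31125/322⌋ = 96,  ⌊246/322⌋ = 0
#1s = 96 − 0 = 96


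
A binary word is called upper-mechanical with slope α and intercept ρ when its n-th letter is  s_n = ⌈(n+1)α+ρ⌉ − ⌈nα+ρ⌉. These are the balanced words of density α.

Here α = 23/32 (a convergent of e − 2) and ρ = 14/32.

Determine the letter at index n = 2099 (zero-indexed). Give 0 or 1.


(n+1)α + ρ = (2100·23 + 14) / 32 = 48314/32
nα + ρ     = (2099·23 + 14) / 32 = 48291/32
⌈48314/32⌉ = 1510,  ⌈48291/32⌉ = 1510
s_{2099} = 1510 − 1510 = 0

0


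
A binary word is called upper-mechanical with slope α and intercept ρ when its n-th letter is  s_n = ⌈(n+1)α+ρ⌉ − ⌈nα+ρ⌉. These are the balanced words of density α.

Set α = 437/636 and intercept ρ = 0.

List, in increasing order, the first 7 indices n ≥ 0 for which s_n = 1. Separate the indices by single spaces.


n=0: ⌈437/636⌉−⌈0/636⌉ = 1−0 = 1  ← one
n=1: ⌈874/636⌉−⌈437/636⌉ = 2−1 = 1  ← one
n=2: ⌈1311/636⌉−⌈874/636⌉ = 3−2 = 1  ← one
n=3: ⌈1748/636⌉−⌈1311/636⌉ = 3−3 = 0
n=4: ⌈2185/636⌉−⌈1748/636⌉ = 4−3 = 1  ← one
n=5: ⌈2622/636⌉−⌈2185/636⌉ = 5−4 = 1  ← one
n=6: ⌈3059/636⌉−⌈2622/636⌉ = 5−5 = 0
n=7: ⌈3496/636⌉−⌈3059/636⌉ = 6−5 = 1  ← one
n=8: ⌈3933/636⌉−⌈3496/636⌉ = 7−6 = 1  ← one
positions of the first 7 ones: 0 1 2 4 5 7 8

0 1 2 4 5 7 8


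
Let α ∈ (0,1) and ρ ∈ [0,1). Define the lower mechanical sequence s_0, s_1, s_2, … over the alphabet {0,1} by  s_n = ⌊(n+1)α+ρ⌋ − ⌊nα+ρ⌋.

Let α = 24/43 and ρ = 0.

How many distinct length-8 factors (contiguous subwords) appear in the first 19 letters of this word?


9

t_n = ⌊(n·24)/43⌋ for n = 0 … 19:
  n=0…9: ⌊0/43⌋=0 ⌊24/43⌋=0 ⌊48/43⌋=1 ⌊72/43⌋=1 ⌊96/43⌋=2 ⌊120/43⌋=2 ⌊144/43⌋=3 ⌊168/43⌋=3 ⌊192/43⌋=4 ⌊216/43⌋=5
  n=10…19: ⌊240/43⌋=5 ⌊264/43⌋=6 ⌊288/43⌋=6 ⌊312/43⌋=7 ⌊336/43⌋=7 ⌊360/43⌋=8 ⌊384/43⌋=8 ⌊408/43⌋=9 ⌊432/43⌋=10 ⌊456/43⌋=10
s_n = t_(n+1) − t_n for n = 0 … 18 gives
prefix = 0101010110101010110
slide a length-8 window over [0..7] … [11..18] (12 windows); first occurrence of each distinct factor:
  [  0..  7] 01010101
  [  1..  8] 10101011
  [  2..  9] 01010110
  [  3.. 10] 10101101
  [  4.. 11] 01011010
  [  5.. 12] 10110101
  [  6.. 13] 01101010
  [  7.. 14] 11010101
  [  8.. 15] 10101010
  (the other 3 windows repeat one of these)
distinct factors: {01010101, 01010110, 01011010, 01101010, 10101010, 10101011, 10101101, 10110101, 11010101}
count = 9  (Sturmian bound for length 8 is 9)


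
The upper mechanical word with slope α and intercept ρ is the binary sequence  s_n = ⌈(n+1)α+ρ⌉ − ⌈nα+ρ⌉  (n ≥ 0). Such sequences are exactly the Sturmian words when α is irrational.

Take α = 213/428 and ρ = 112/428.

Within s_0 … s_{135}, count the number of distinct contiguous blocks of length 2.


t_n = ⌈(n·213+112)/428⌉ for n = 0 … 136:
  n=0…9: ⌈112/428⌉=1 ⌈325/428⌉=1 ⌈538/428⌉=2 ⌈751/428⌉=2 ⌈964/428⌉=3 ⌈1177/428⌉=3 ⌈1390/428⌉=4 ⌈1603/428⌉=4 ⌈1816/428⌉=5 ⌈2029/428⌉=5
  n=10…19: ⌈2242/428⌉=6 ⌈2455/428⌉=6 ⌈2668/428⌉=7 ⌈2881/428⌉=7 ⌈3094/428⌉=8 ⌈3307/428⌉=8 ⌈3520/428⌉=9 ⌈3733/428⌉=9 ⌈3946/428⌉=10 ⌈4159/428⌉=10
  n=20…29: ⌈4372/428⌉=11 ⌈4585/428⌉=11 ⌈4798/428⌉=12 ⌈5011/428⌉=12 ⌈5224/428⌉=13 ⌈5437/428⌉=13 ⌈5650/428⌉=14 ⌈5863/428⌉=14 ⌈6076/428⌉=15 ⌈6289/428⌉=15
  n=30…39: ⌈6502/428⌉=16 ⌈6715/428⌉=16 ⌈6928/428⌉=17 ⌈7141/428⌉=17 ⌈7354/428⌉=18 ⌈7567/428⌉=18 ⌈7780/428⌉=19 ⌈7993/428⌉=19 ⌈8206/428⌉=20 ⌈8419/428⌉=20
  n=40…49: ⌈8632/428⌉=21 ⌈8845/428⌉=21 ⌈9058/428⌉=22 ⌈9271/428⌉=22 ⌈9484/428⌉=23 ⌈9697/428⌉=23 ⌈9910/428⌉=24 ⌈10123/428⌉=24 ⌈10336/428⌉=25 ⌈10549/428⌉=25
  n=50…59: ⌈10762/428⌉=26 ⌈10975/428⌉=26 ⌈11188/428⌉=27 ⌈11401/428⌉=27 ⌈11614/428⌉=28 ⌈11827/428⌉=28 ⌈12040/428⌉=29 ⌈12253/428⌉=29 ⌈12466/428⌉=30 ⌈12679/428⌉=30
  n=60…69: ⌈12892/428⌉=31 ⌈13105/428⌉=31 ⌈13318/428⌉=32 ⌈13531/428⌉=32 ⌈13744/428⌉=33 ⌈13957/428⌉=33 ⌈14170/428⌉=34 ⌈14383/428⌉=34 ⌈14596/428⌉=35 ⌈14809/428⌉=35
  n=70…79: ⌈15022/428⌉=36 ⌈15235/428⌉=36 ⌈15448/428⌉=37 ⌈15661/428⌉=37 ⌈15874/428⌉=38 ⌈16087/428⌉=38 ⌈16300/428⌉=39 ⌈16513/428⌉=39 ⌈16726/428⌉=40 ⌈16939/428⌉=40
  n=80…89: ⌈17152/428⌉=41 ⌈17365/428⌉=41 ⌈17578/428⌉=42 ⌈17791/428⌉=42 ⌈18004/428⌉=43 ⌈18217/428⌉=43 ⌈18430/428⌉=44 ⌈18643/428⌉=44 ⌈18856/428⌉=45 ⌈19069/428⌉=45
  n=90…99: ⌈19282/428⌉=46 ⌈19495/428⌉=46 ⌈19708/428⌉=47 ⌈19921/428⌉=47 ⌈20134/428⌉=48 ⌈20347/428⌉=48 ⌈20560/428⌉=49 ⌈20773/428⌉=49 ⌈20986/428⌉=50 ⌈21199/428⌉=50
  n=100…109: ⌈21412/428⌉=51 ⌈21625/428⌉=51 ⌈21838/428⌉=52 ⌈22051/428⌉=52 ⌈22264/428⌉=53 ⌈22477/428⌉=53 ⌈22690/428⌉=54 ⌈22903/428⌉=54 ⌈23116/428⌉=55 ⌈23329/428⌉=55
  n=110…119: ⌈23542/428⌉=56 ⌈23755/428⌉=56 ⌈23968/428⌉=56 ⌈24181/428⌉=57 ⌈24394/428⌉=57 ⌈24607/428⌉=58 ⌈24820/428⌉=58 ⌈25033/428⌉=59 ⌈25246/428⌉=59 ⌈25459/428⌉=60
  n=120…129: ⌈25672/428⌉=60 ⌈25885/428⌉=61 ⌈26098/428⌉=61 ⌈26311/428⌉=62 ⌈26524/428⌉=62 ⌈26737/428⌉=63 ⌈26950/428⌉=63 ⌈27163/428⌉=64 ⌈27376/428⌉=64 ⌈27589/428⌉=65
  n=130…136: ⌈27802/428⌉=65 ⌈28015/428⌉=66 ⌈28228/428⌉=66 ⌈28441/428⌉=67 ⌈28654/428⌉=67 ⌈28867/428⌉=68 ⌈29080/428⌉=68
s_n = t_(n+1) − t_n for n = 0 … 135 gives
prefix = 0101010101010101010101010101010101010101010101010101010101010101010101010101010101010101010101010101010101010100101010101010101010101010
slide a length-2 window over [0..1] … [134..135] (135 windows); first occurrence of each distinct factor:
  [  0..  1] 01
  [  1..  2] 10
  [110..111] 00
  (the other 132 windows repeat one of these)
distinct factors: {00, 01, 10}
count = 3  (Sturmian bound for length 2 is 3)

3


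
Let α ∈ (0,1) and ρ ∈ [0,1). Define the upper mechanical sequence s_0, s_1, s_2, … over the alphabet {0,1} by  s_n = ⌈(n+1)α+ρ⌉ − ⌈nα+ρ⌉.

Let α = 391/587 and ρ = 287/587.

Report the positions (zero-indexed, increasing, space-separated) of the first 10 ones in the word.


0 2 3 5 6 8 9 11 12 14

n=0: ⌈678/587⌉−⌈287/587⌉ = 2−1 = 1  ← one
n=1: ⌈1069/587⌉−⌈678/587⌉ = 2−2 = 0
n=2: ⌈1460/587⌉−⌈1069/587⌉ = 3−2 = 1  ← one
n=3: ⌈1851/587⌉−⌈1460/587⌉ = 4−3 = 1  ← one
n=4: ⌈2242/587⌉−⌈1851/587⌉ = 4−4 = 0
n=5: ⌈2633/587⌉−⌈2242/587⌉ = 5−4 = 1  ← one
n=6: ⌈3024/587⌉−⌈2633/587⌉ = 6−5 = 1  ← one
n=7: ⌈3415/587⌉−⌈3024/587⌉ = 6−6 = 0
n=8: ⌈3806/587⌉−⌈3415/587⌉ = 7−6 = 1  ← one
n=9: ⌈4197/587⌉−⌈3806/587⌉ = 8−7 = 1  ← one
n=10: ⌈4588/587⌉−⌈4197/587⌉ = 8−8 = 0
n=11: ⌈4979/587⌉−⌈4588/587⌉ = 9−8 = 1  ← one
n=12: ⌈5370/587⌉−⌈4979/587⌉ = 10−9 = 1  ← one
n=13: ⌈5761/587⌉−⌈5370/587⌉ = 10−10 = 0
n=14: ⌈6152/587⌉−⌈5761/587⌉ = 11−10 = 1  ← one
positions of the first 10 ones: 0 2 3 5 6 8 9 11 12 14


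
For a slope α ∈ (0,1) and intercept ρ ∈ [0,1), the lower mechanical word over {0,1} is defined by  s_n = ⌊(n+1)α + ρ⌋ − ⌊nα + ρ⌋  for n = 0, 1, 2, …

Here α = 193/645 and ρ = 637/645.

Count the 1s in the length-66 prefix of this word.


20

#1s = Σ_{n=0}^{65} s_n = Σ_{n=0}^{65} (⌊(n+1)α+ρ⌋ − ⌊nα+ρ⌋)
the sum telescopes: every ⌊nα+ρ⌋ with 0 < n < 66 appears once with + and once with −, leaving ⌊66α+ρ⌋ − ⌊0·α+ρ⌋
66α + ρ = (66·193 + 637) / 645 = 13375/645
ρ = 637/645
⌊13375/645⌋ = 20,  ⌊637/645⌋ = 0
#1s = 20 − 0 = 20


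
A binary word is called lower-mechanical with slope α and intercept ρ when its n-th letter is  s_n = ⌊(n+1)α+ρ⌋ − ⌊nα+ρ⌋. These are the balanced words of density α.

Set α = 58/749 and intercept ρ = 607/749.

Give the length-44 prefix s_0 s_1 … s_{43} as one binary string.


00100000000000010000000000001000000000000100

n=0: ⌊(1·58+607)/749⌋ − ⌊(0·58+607)/749⌋ = ⌊665/749⌋ − ⌊607/749⌋ = 0 − 0 = 0
n=1: ⌊(2·58+607)/749⌋ − ⌊(1·58+607)/749⌋ = ⌊723/749⌋ − ⌊665/749⌋ = 0 − 0 = 0
n=2: ⌊(3·58+607)/749⌋ − ⌊(2·58+607)/749⌋ = ⌊781/749⌋ − ⌊723/749⌋ = 1 − 0 = 1
n=3: ⌊(4·58+607)/749⌋ − ⌊(3·58+607)/749⌋ = ⌊839/749⌋ − ⌊781/749⌋ = 1 − 1 = 0
n=4: ⌊(5·58+607)/749⌋ − ⌊(4·58+607)/749⌋ = ⌊897/749⌋ − ⌊839/749⌋ = 1 − 1 = 0
n=5: ⌊(6·58+607)/749⌋ − ⌊(5·58+607)/749⌋ = ⌊955/749⌋ − ⌊897/749⌋ = 1 − 1 = 0
n=6: ⌊(7·58+607)/749⌋ − ⌊(6·58+607)/749⌋ = ⌊1013/749⌋ − ⌊955/749⌋ = 1 − 1 = 0
n=7: ⌊(8·58+607)/749⌋ − ⌊(7·58+607)/749⌋ = ⌊1071/749⌋ − ⌊1013/749⌋ = 1 − 1 = 0
n=8: ⌊(9·58+607)/749⌋ − ⌊(8·58+607)/749⌋ = ⌊1129/749⌋ − ⌊1071/749⌋ = 1 − 1 = 0
n=9: ⌊(10·58+607)/749⌋ − ⌊(9·58+607)/749⌋ = ⌊1187/749⌋ − ⌊1129/749⌋ = 1 − 1 = 0
n=10: ⌊(11·58+607)/749⌋ − ⌊(10·58+607)/749⌋ = ⌊1245/749⌋ − ⌊1187/749⌋ = 1 − 1 = 0
n=11: ⌊(12·58+607)/749⌋ − ⌊(11·58+607)/749⌋ = ⌊1303/749⌋ − ⌊1245/749⌋ = 1 − 1 = 0
n=12: ⌊(13·58+607)/749⌋ − ⌊(12·58+607)/749⌋ = ⌊1361/749⌋ − ⌊1303/749⌋ = 1 − 1 = 0
n=13: ⌊(14·58+607)/749⌋ − ⌊(13·58+607)/749⌋ = ⌊1419/749⌋ − ⌊1361/749⌋ = 1 − 1 = 0
n=14: ⌊(15·58+607)/749⌋ − ⌊(14·58+607)/749⌋ = ⌊1477/749⌋ − ⌊1419/749⌋ = 1 − 1 = 0
n=15: ⌊(16·58+607)/749⌋ − ⌊(15·58+607)/749⌋ = ⌊1535/749⌋ − ⌊1477/749⌋ = 2 − 1 = 1
n=16: ⌊(17·58+607)/749⌋ − ⌊(16·58+607)/749⌋ = ⌊1593/749⌋ − ⌊1535/749⌋ = 2 − 2 = 0
n=17: ⌊(18·58+607)/749⌋ − ⌊(17·58+607)/749⌋ = ⌊1651/749⌋ − ⌊1593/749⌋ = 2 − 2 = 0
n=18: ⌊(19·58+607)/749⌋ − ⌊(18·58+607)/749⌋ = ⌊1709/749⌋ − ⌊1651/749⌋ = 2 − 2 = 0
n=19: ⌊(20·58+607)/749⌋ − ⌊(19·58+607)/749⌋ = ⌊1767/749⌋ − ⌊1709/749⌋ = 2 − 2 = 0
n=20: ⌊(21·58+607)/749⌋ − ⌊(20·58+607)/749⌋ = ⌊1825/749⌋ − ⌊1767/749⌋ = 2 − 2 = 0
n=21: ⌊(22·58+607)/749⌋ − ⌊(21·58+607)/749⌋ = ⌊1883/749⌋ − ⌊1825/749⌋ = 2 − 2 = 0
n=22: ⌊(23·58+607)/749⌋ − ⌊(22·58+607)/749⌋ = ⌊1941/749⌋ − ⌊1883/749⌋ = 2 − 2 = 0
n=23: ⌊(24·58+607)/749⌋ − ⌊(23·58+607)/749⌋ = ⌊1999/749⌋ − ⌊1941/749⌋ = 2 − 2 = 0
n=24: ⌊(25·58+607)/749⌋ − ⌊(24·58+607)/749⌋ = ⌊2057/749⌋ − ⌊1999/749⌋ = 2 − 2 = 0
n=25: ⌊(26·58+607)/749⌋ − ⌊(25·58+607)/749⌋ = ⌊2115/749⌋ − ⌊2057/749⌋ = 2 − 2 = 0
n=26: ⌊(27·58+607)/749⌋ − ⌊(26·58+607)/749⌋ = ⌊2173/749⌋ − ⌊2115/749⌋ = 2 − 2 = 0
n=27: ⌊(28·58+607)/749⌋ − ⌊(27·58+607)/749⌋ = ⌊2231/749⌋ − ⌊2173/749⌋ = 2 − 2 = 0
n=28: ⌊(29·58+607)/749⌋ − ⌊(28·58+607)/749⌋ = ⌊2289/749⌋ − ⌊2231/749⌋ = 3 − 2 = 1
n=29: ⌊(30·58+607)/749⌋ − ⌊(29·58+607)/749⌋ = ⌊2347/749⌋ − ⌊2289/749⌋ = 3 − 3 = 0
n=30: ⌊(31·58+607)/749⌋ − ⌊(30·58+607)/749⌋ = ⌊2405/749⌋ − ⌊2347/749⌋ = 3 − 3 = 0
n=31: ⌊(32·58+607)/749⌋ − ⌊(31·58+607)/749⌋ = ⌊2463/749⌋ − ⌊2405/749⌋ = 3 − 3 = 0
n=32: ⌊(33·58+607)/749⌋ − ⌊(32·58+607)/749⌋ = ⌊2521/749⌋ − ⌊2463/749⌋ = 3 − 3 = 0
n=33: ⌊(34·58+607)/749⌋ − ⌊(33·58+607)/749⌋ = ⌊2579/749⌋ − ⌊2521/749⌋ = 3 − 3 = 0
n=34: ⌊(35·58+607)/749⌋ − ⌊(34·58+607)/749⌋ = ⌊2637/749⌋ − ⌊2579/749⌋ = 3 − 3 = 0
n=35: ⌊(36·58+607)/749⌋ − ⌊(35·58+607)/749⌋ = ⌊2695/749⌋ − ⌊2637/749⌋ = 3 − 3 = 0
n=36: ⌊(37·58+607)/749⌋ − ⌊(36·58+607)/749⌋ = ⌊2753/749⌋ − ⌊2695/749⌋ = 3 − 3 = 0
n=37: ⌊(38·58+607)/749⌋ − ⌊(37·58+607)/749⌋ = ⌊2811/749⌋ − ⌊2753/749⌋ = 3 − 3 = 0
n=38: ⌊(39·58+607)/749⌋ − ⌊(38·58+607)/749⌋ = ⌊2869/749⌋ − ⌊2811/749⌋ = 3 − 3 = 0
n=39: ⌊(40·58+607)/749⌋ − ⌊(39·58+607)/749⌋ = ⌊2927/749⌋ − ⌊2869/749⌋ = 3 − 3 = 0
n=40: ⌊(41·58+607)/749⌋ − ⌊(40·58+607)/749⌋ = ⌊2985/749⌋ − ⌊2927/749⌋ = 3 − 3 = 0
n=41: ⌊(42·58+607)/749⌋ − ⌊(41·58+607)/749⌋ = ⌊3043/749⌋ − ⌊2985/749⌋ = 4 − 3 = 1
n=42: ⌊(43·58+607)/749⌋ − ⌊(42·58+607)/749⌋ = ⌊3101/749⌋ − ⌊3043/749⌋ = 4 − 4 = 0
n=43: ⌊(44·58+607)/749⌋ − ⌊(43·58+607)/749⌋ = ⌊3159/749⌋ − ⌊3101/749⌋ = 4 − 4 = 0
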